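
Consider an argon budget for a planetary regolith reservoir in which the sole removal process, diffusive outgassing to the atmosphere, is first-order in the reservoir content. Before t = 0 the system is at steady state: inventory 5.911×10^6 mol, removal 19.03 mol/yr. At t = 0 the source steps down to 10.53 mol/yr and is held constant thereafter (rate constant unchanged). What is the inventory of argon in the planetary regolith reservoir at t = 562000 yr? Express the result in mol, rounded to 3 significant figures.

3.70×10^6 mol

The sink rate constant is k = F₀/M₀ = 19.03/5.911×10^6 = 3.219×10^-6 yr⁻¹.
Solving dM/dt = F₁ − kM with M(0) = M₀ gives M(t) = F₁/k + (M₀ − F₁/k)·e^(−kt).
F₁/k = 10.53/3.219×10^-6 = 3.2708×10^6 mol; kt = 3.219×10^-6 × 562000 = 1.809, e^(−kt) = 0.1638.
M(562000) = 3.2708×10^6 + (5.911×10^6 − 3.2708×10^6) × 0.1638 = 3.2708×10^6 + 432400 = 3.7032×10^6 mol.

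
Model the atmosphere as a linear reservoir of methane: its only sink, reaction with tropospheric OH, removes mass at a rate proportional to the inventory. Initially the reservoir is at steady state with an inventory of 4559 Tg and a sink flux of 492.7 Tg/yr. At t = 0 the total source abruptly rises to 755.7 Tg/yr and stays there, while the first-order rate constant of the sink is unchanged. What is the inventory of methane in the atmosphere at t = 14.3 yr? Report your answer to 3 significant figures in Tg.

6470 Tg

τ = M₀/F₀ = 4559/492.7 = 9.253 yr; rate constant k = 1/τ.
New steady state M_∞ = F₁/k = F₁·τ = 755.7 × 9.253 = 6992.6 Tg.
M(t) = M_∞ + (M₀ − M_∞)·e^(−t/τ); t/τ = 14.3/9.253 = 1.545, so e^(−t/τ) = 0.2132.
M(t) = 6992.6 − 2434 × 0.2132 = 6473.7 Tg.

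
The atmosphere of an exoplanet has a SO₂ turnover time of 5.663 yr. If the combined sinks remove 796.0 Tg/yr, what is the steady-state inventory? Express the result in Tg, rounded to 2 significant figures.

τ = M/F ⇒ M = τ × F = 5.663 × 796.0 = 4508 Tg.

4500 Tg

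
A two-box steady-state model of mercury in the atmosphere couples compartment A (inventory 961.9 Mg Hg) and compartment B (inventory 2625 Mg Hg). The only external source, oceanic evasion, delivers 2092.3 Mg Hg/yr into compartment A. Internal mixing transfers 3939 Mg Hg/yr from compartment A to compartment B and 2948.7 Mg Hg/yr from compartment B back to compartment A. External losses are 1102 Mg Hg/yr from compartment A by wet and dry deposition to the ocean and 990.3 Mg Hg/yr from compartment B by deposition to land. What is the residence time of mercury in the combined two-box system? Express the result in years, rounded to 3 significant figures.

1.71 yr

Residence time in the combined system uses the total inventory and the total *external* removal — internal exchanges between the two boxes cancel.
M_total = 961.9 + 2625 = 3586.9 Mg Hg.
ΣF_external_out = 1102 + 990.3 = 2092.3 Mg Hg/yr.
τ = M_total / ΣF_ext = 3586.9 / 2092.3 = 1.714 yr.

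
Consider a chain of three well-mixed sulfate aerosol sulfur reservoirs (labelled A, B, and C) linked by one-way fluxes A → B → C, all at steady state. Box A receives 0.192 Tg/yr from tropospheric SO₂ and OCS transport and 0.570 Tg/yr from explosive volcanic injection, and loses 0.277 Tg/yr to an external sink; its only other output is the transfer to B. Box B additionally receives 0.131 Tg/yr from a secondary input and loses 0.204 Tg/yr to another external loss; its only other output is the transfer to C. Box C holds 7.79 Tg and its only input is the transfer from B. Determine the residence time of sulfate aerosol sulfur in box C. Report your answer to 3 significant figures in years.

Box A: F(A→B) = (0.192 + 0.570) − 0.277 = 0.48500 Tg/yr.
Box B: F(B→C) = (0.48500 + 0.131) − 0.204 = 0.41200 Tg/yr.
Box C throughput = its input = 0.41200 Tg/yr; τ = 7.79 / 0.41200 = 18.91 yr.

18.9 yr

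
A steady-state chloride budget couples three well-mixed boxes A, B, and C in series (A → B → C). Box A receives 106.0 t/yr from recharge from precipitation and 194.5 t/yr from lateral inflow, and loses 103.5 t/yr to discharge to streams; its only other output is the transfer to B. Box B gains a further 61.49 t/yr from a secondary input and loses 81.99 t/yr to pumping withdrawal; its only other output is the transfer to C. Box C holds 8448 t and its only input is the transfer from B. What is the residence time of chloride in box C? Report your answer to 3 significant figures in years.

47.9 yr

Box A: F(A→B) = (106.0 + 194.5) − 103.5 = 197.00 t/yr.
Box B: F(B→C) = (197.00 + 61.49) − 81.99 = 176.50 t/yr.
Box C throughput = its input = 176.50 t/yr; τ = 8448 / 176.50 = 47.86 yr.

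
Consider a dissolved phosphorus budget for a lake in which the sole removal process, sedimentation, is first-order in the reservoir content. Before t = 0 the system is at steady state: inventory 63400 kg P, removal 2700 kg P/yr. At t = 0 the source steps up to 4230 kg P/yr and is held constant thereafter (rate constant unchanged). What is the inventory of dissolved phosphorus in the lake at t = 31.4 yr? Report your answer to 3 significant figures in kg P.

τ = M₀/F₀ = 63400/2700 = 23.48 yr; rate constant k = 1/τ.
New steady state M_∞ = F₁/k = F₁·τ = 4230 × 23.48 = 99327 kg P.
M(t) = M_∞ + (M₀ − M_∞)·e^(−t/τ); t/τ = 31.4/23.48 = 1.337, so e^(−t/τ) = 0.2626.
M(t) = 99327 − 35930 × 0.2626 = 89893 kg P.

89900 kg P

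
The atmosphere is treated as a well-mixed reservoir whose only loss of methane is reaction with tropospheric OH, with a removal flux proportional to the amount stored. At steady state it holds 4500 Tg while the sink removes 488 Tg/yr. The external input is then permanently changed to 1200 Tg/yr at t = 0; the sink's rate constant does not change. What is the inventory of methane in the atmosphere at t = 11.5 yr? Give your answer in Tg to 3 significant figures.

Residence time τ = M₀/F₀ = 9.221 yr. The eventual steady state is M_∞ = M₀·(F₁/F₀) = 4500 × 1200/488 = 11066 Tg.
The anomaly ΔM(t) = M(t) − M_∞ decays as ΔM₀·e^(−t/τ) with ΔM₀ = 4500 − 11066 = −6566 Tg.
At t = 11.5 yr, e^(−t/τ) = e^(−1.247) = 0.2873, so ΔM = −1887 Tg and M = 11066 − 1887 = 9179.1 Tg.

9180 Tg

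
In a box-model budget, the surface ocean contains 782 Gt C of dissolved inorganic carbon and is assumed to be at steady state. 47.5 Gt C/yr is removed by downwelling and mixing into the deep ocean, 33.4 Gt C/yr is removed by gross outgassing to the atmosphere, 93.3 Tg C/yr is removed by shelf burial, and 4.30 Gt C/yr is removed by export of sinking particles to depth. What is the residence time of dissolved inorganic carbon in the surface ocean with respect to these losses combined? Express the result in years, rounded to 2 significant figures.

Convert the shelf burial flux: 93.3 Tg C/yr = 0.09330 Gt C/yr.
Total removal = 47.50 + 33.40 + 0.09330 + 4.300 = 85.293 Gt C/yr.
τ = M / ΣF_out = 782 / 85.293 = 9.168 yr.

9.2 yr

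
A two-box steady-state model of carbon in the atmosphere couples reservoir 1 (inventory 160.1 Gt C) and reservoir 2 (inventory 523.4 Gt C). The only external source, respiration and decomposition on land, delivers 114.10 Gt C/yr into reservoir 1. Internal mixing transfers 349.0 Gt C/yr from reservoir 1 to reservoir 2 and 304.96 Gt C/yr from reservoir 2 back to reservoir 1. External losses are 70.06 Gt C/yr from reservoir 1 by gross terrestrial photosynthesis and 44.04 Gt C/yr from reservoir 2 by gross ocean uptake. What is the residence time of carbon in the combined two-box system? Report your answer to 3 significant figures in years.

5.99 yr

Residence time in the combined system uses the total inventory and the total *external* removal — internal exchanges between the two boxes cancel.
M_total = 160.1 + 523.4 = 683.50 Gt C.
ΣF_external_out = 70.06 + 44.04 = 114.10 Gt C/yr.
τ = M_total / ΣF_ext = 683.50 / 114.10 = 5.990 yr.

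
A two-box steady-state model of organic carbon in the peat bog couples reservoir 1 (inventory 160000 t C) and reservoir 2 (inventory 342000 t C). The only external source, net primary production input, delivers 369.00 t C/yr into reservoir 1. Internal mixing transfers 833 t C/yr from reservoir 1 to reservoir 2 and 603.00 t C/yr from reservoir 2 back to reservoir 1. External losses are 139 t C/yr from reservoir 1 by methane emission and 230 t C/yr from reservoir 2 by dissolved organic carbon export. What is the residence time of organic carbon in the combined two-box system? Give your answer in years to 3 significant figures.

1360 yr

Residence time in the combined system uses the total inventory and the total *external* removal — internal exchanges between the two boxes cancel.
M_total = 160000 + 342000 = 502000 t C.
ΣF_external_out = 139 + 230 = 369.00 t C/yr.
τ = M_total / ΣF_ext = 502000 / 369.00 = 1360 yr.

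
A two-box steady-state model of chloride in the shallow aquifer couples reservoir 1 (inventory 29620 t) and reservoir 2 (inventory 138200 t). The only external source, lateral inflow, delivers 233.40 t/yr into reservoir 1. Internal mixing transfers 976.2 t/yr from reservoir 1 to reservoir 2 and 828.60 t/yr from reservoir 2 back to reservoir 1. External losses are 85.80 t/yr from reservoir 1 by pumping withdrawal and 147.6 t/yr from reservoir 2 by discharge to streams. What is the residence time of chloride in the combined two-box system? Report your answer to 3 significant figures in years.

Residence time in the combined system uses the total inventory and the total *external* removal — internal exchanges between the two boxes cancel.
M_total = 29620 + 138200 = 167820 t.
ΣF_external_out = 85.80 + 147.6 = 233.40 t/yr.
τ = M_total / ΣF_ext = 167820 / 233.40 = 719.0 yr.

719 yr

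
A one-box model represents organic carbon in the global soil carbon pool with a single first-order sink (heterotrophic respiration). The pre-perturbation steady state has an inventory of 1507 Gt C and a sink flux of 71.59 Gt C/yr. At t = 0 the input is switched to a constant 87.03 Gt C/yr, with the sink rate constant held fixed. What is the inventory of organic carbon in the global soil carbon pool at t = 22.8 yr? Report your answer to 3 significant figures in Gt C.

1720 Gt C

Residence time τ = M₀/F₀ = 21.05 yr. The eventual steady state is M_∞ = M₀·(F₁/F₀) = 1507 × 87.03/71.59 = 1832.0 Gt C.
The anomaly ΔM(t) = M(t) − M_∞ decays as ΔM₀·e^(−t/τ) with ΔM₀ = 1507 − 1832.0 = −325.0 Gt C.
At t = 22.8 yr, e^(−t/τ) = e^(−1.083) = 0.3385, so ΔM = −110.0 Gt C and M = 1832.0 − 110.0 = 1722.0 Gt C.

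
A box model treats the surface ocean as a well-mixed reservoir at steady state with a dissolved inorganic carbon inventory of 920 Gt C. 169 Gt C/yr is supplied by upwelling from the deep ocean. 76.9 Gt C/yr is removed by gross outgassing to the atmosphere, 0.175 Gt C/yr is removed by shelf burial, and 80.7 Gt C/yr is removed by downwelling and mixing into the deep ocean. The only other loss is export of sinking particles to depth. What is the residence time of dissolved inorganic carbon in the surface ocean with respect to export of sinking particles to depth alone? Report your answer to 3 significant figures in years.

At steady state ΣF_in = ΣF_out.
ΣF_in = 169.00 Gt C/yr.
Export of sinking particles to depth flux = ΣF_in − (76.9 + 0.175 + 80.7) = 169.00 − 157.8 = 11.22 Gt C/yr.
τ = M / F = 920 / 11.22 = 81.96 yr.

82.0 yr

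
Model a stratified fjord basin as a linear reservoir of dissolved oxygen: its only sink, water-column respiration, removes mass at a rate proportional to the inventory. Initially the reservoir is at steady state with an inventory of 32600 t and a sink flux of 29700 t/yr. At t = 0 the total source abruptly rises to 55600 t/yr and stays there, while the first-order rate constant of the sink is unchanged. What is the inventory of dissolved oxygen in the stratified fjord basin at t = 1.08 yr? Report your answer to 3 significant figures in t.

50400 t

Residence time τ = M₀/F₀ = 1.098 yr. The eventual steady state is M_∞ = M₀·(F₁/F₀) = 32600 × 55600/29700 = 61029 t.
The anomaly ΔM(t) = M(t) − M_∞ decays as ΔM₀·e^(−t/τ) with ΔM₀ = 32600 − 61029 = −28430 t.
At t = 1.08 yr, e^(−t/τ) = e^(−0.9839) = 0.3738, so ΔM = −10630 t and M = 61029 − 10630 = 50401 t.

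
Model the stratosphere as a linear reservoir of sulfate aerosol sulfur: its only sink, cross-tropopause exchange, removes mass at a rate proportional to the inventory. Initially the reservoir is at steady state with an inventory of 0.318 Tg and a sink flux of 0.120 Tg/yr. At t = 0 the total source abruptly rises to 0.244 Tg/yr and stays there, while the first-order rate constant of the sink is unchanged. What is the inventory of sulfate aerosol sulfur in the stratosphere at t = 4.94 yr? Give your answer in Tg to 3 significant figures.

Residence time τ = M₀/F₀ = 2.650 yr. The eventual steady state is M_∞ = M₀·(F₁/F₀) = 0.318 × 0.244/0.120 = 0.64660 Tg.
The anomaly ΔM(t) = M(t) − M_∞ decays as ΔM₀·e^(−t/τ) with ΔM₀ = 0.318 − 0.64660 = −0.3286 Tg.
At t = 4.94 yr, e^(−t/τ) = e^(−1.864) = 0.1550, so ΔM = −0.05094 Tg and M = 0.64660 − 0.05094 = 0.59566 Tg.

0.596 Tg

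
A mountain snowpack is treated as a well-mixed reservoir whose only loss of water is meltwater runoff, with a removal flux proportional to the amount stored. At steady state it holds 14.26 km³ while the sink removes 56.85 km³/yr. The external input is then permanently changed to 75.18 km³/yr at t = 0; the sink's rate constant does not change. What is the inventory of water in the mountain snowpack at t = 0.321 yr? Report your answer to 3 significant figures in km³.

17.6 km³

The sink rate constant is k = F₀/M₀ = 56.85/14.26 = 3.987 yr⁻¹.
Solving dM/dt = F₁ − kM with M(0) = M₀ gives M(t) = F₁/k + (M₀ − F₁/k)·e^(−kt).
F₁/k = 75.18/3.987 = 18.858 km³; kt = 3.987 × 0.321 = 1.280, e^(−kt) = 0.2781.
M(0.321) = 18.858 + (14.26 − 18.858) × 0.2781 = 18.858 − 1.279 = 17.579 km³.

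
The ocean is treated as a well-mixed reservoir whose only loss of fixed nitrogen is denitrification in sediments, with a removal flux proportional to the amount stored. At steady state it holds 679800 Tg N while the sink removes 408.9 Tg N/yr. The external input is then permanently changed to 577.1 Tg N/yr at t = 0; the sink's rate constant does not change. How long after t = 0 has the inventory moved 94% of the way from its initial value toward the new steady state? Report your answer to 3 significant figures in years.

4680 yr

τ = M₀/F₀ = 679800/408.9 = 1663 yr.
The remaining gap fraction is e^(−t/τ); 94% covered ⇒ e^(−t/τ) = 0.0600.
t = −τ ln(0.0600) = 1663 × 2.813 = 4677 yr.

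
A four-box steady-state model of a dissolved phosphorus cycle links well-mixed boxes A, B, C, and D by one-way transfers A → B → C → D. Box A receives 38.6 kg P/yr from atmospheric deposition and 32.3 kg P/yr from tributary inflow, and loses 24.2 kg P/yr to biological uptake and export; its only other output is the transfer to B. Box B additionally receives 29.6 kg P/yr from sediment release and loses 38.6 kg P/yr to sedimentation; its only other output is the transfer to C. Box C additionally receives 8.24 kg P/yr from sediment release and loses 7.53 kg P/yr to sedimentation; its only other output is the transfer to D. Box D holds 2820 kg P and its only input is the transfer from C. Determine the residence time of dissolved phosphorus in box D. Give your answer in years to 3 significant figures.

Box A: F(A→B) = (38.6 + 32.3) − 24.2 = 46.700 kg P/yr.
Box B: F(B→C) = (46.700 + 29.6) − 38.6 = 37.700 kg P/yr.
Box C: F(C→D) = (37.700 + 8.24) − 7.53 = 38.410 kg P/yr.
Box D throughput = its input = 38.410 kg P/yr; τ = 2820 / 38.410 = 73.42 yr.

73.4 yr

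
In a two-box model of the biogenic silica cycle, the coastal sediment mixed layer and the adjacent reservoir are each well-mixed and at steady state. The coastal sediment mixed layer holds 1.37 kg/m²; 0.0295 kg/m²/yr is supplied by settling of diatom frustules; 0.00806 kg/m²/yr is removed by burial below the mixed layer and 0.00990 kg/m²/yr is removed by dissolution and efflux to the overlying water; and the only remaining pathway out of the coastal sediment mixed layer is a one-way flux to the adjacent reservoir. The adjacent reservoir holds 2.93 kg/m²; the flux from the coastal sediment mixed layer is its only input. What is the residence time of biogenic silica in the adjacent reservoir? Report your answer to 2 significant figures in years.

Balance the coastal sediment mixed layer: ΣF_in = 0.029500 kg/m²/yr.
Flux to the adjacent reservoir = ΣF_in − (0.00806 + 0.00990) = 0.011540 kg/m²/yr.
At steady state the output of the adjacent reservoir equals its input, 0.011540 kg/m²/yr.
τ = M / F = 2.93 / 0.011540 = 253.9 yr.

250 yr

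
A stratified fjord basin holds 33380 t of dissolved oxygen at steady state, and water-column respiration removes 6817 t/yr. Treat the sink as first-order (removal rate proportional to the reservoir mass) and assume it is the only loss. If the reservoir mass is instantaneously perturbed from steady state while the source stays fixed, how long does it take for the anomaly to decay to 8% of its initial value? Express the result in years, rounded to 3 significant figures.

For a linear reservoir the anomaly decays as exp(−t/τ) with τ = M/F = 33380/6817 = 4.897 yr.
exp(−t/τ) = 0.08 ⇒ t = −τ ln(0.08) = 4.897 × 2.526 = 12.37 yr.

12.4 yr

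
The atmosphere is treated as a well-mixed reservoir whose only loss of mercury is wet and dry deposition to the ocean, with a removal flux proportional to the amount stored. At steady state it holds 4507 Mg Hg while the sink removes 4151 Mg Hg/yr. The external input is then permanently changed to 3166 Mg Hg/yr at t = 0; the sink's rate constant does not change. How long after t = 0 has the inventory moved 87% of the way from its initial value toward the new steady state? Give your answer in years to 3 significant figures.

τ = M₀/F₀ = 4507/4151 = 1.086 yr.
The remaining gap fraction is e^(−t/τ); 87% covered ⇒ e^(−t/τ) = 0.130.
t = −τ ln(0.130) = 1.086 × 2.040 = 2.215 yr.

2.22 yr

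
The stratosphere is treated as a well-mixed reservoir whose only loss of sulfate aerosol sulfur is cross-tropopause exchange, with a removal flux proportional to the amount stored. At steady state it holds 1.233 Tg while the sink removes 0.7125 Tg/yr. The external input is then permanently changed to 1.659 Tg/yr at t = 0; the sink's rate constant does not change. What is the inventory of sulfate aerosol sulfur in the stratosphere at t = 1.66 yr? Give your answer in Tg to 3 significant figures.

τ = M₀/F₀ = 1.233/0.7125 = 1.731 yr; rate constant k = 1/τ.
New steady state M_∞ = F₁/k = F₁·τ = 1.659 × 1.731 = 2.8709 Tg.
M(t) = M_∞ + (M₀ − M_∞)·e^(−t/τ); t/τ = 1.66/1.731 = 0.9592, so e^(−t/τ) = 0.3832.
M(t) = 2.8709 − 1.638 × 0.3832 = 2.2433 Tg.

2.24 Tg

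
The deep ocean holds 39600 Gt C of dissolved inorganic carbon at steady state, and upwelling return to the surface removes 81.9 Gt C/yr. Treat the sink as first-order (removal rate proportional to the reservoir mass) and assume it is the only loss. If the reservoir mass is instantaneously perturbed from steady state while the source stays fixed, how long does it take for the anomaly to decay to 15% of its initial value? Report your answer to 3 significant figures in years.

917 yr

For a linear reservoir the anomaly decays as exp(−t/τ) with τ = M/F = 39600/81.9 = 483.5 yr.
exp(−t/τ) = 0.15 ⇒ t = −τ ln(0.15) = 483.5 × 1.897 = 917.3 yr.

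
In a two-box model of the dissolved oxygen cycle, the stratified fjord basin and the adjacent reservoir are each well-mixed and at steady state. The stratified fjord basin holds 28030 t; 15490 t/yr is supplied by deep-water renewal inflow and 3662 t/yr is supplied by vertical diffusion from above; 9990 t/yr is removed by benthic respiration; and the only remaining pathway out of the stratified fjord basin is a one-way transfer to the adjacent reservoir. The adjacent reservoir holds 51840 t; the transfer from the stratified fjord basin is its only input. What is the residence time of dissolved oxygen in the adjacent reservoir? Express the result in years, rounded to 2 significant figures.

Balance the stratified fjord basin: ΣF_in = 15490 + 3662 = 19152 t/yr.
Transfer to the adjacent reservoir = ΣF_in − (9990) = 9162.0 t/yr.
At steady state the output of the adjacent reservoir equals its input, 9162.0 t/yr.
τ = M / F = 51840 / 9162.0 = 5.658 yr.

5.7 yr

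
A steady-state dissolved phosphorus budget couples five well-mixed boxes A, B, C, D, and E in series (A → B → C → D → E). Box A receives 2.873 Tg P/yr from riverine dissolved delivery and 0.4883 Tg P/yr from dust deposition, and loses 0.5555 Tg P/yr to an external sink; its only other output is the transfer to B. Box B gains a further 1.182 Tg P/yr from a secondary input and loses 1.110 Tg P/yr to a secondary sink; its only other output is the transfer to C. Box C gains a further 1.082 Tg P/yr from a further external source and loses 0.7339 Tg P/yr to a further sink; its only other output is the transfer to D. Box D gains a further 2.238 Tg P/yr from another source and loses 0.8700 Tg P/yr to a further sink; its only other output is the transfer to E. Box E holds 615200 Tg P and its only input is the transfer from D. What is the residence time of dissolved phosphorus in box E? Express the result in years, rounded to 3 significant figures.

Box A: F(A→B) = (2.873 + 0.4883) − 0.5555 = 2.8058 Tg P/yr.
Box B: F(B→C) = (2.8058 + 1.182) − 1.110 = 2.8778 Tg P/yr.
Box C: F(C→D) = (2.8778 + 1.082) − 0.7339 = 3.2259 Tg P/yr.
Box D: F(D→E) = (3.2259 + 2.238) − 0.8700 = 4.5939 Tg P/yr.
Box E throughput = its input = 4.5939 Tg P/yr; τ = 615200 / 4.5939 = 133900 yr.

134000 yr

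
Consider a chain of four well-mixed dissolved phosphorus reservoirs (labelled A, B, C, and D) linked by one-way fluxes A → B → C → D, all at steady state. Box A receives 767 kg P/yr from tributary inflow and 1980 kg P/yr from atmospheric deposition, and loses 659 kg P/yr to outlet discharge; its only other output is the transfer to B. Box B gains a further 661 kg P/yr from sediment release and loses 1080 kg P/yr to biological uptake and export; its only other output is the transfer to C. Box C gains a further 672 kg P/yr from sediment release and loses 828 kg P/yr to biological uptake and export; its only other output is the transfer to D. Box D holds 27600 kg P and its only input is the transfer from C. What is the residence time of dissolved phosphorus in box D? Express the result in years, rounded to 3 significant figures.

18.2 yr

Box A: F(A→B) = (767 + 1980) − 659 = 2088.0 kg P/yr.
Box B: F(B→C) = (2088.0 + 661) − 1080 = 1669.0 kg P/yr.
Box C: F(C→D) = (1669.0 + 672) − 828 = 1513.0 kg P/yr.
Box D throughput = its input = 1513.0 kg P/yr; τ = 27600 / 1513.0 = 18.24 yr.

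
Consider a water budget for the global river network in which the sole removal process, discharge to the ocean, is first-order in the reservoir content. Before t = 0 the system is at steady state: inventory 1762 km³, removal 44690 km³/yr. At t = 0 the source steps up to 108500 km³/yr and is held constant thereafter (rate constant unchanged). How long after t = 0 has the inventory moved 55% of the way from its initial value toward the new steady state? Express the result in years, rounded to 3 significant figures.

τ = M₀/F₀ = 1762/44690 = 0.03943 yr.
The remaining gap fraction is e^(−t/τ); 55% covered ⇒ e^(−t/τ) = 0.450.
t = −τ ln(0.450) = 0.03943 × 0.7985 = 0.03148 yr.

0.0315 yr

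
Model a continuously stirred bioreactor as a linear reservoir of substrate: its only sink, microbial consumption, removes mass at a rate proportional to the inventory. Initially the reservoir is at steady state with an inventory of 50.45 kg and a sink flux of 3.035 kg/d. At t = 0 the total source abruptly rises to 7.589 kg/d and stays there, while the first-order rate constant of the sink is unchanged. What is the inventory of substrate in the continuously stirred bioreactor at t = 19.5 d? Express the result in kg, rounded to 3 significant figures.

103 kg

τ = M₀/F₀ = 50.45/3.035 = 16.62 d; rate constant k = 1/τ.
New steady state M_∞ = F₁/k = F₁·τ = 7.589 × 16.62 = 126.15 kg.
M(t) = M_∞ + (M₀ − M_∞)·e^(−t/τ); t/τ = 19.5/16.62 = 1.173, so e^(−t/τ) = 0.3094.
M(t) = 126.15 − 75.70 × 0.3094 = 102.73 kg.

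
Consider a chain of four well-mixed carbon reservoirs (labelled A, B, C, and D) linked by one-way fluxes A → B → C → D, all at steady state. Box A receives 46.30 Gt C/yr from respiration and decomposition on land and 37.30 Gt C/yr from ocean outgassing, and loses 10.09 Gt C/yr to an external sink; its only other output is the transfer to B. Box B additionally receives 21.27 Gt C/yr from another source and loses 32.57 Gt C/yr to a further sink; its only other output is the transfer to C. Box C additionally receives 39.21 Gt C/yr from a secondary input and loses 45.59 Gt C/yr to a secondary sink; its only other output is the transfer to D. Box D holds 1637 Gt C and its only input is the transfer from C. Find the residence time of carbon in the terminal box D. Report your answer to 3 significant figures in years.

29.3 yr

Box A: F(A→B) = (46.30 + 37.30) − 10.09 = 73.510 Gt C/yr.
Box B: F(B→C) = (73.510 + 21.27) − 32.57 = 62.210 Gt C/yr.
Box C: F(C→D) = (62.210 + 39.21) − 45.59 = 55.830 Gt C/yr.
Box D throughput = its input = 55.830 Gt C/yr; τ = 1637 / 55.830 = 29.32 yr.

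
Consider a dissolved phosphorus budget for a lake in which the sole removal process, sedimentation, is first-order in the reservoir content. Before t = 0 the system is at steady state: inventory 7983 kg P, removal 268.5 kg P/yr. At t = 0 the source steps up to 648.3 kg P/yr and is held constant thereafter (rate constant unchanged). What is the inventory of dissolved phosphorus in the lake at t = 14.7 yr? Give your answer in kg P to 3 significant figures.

12400 kg P

τ = M₀/F₀ = 7983/268.5 = 29.73 yr; rate constant k = 1/τ.
New steady state M_∞ = F₁/k = F₁·τ = 648.3 × 29.73 = 19275 kg P.
M(t) = M_∞ + (M₀ − M_∞)·e^(−t/τ); t/τ = 14.7/29.73 = 0.4944, so e^(−t/τ) = 0.6099.
M(t) = 19275 − 11290 × 0.6099 = 12388 kg P.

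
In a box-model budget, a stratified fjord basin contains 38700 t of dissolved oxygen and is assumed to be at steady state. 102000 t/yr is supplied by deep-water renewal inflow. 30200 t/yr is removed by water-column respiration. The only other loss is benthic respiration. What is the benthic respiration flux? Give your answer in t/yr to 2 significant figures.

At steady state ΣF_in = ΣF_out.
ΣF_in = 102000 t/yr.
Benthic respiration flux = ΣF_in − (30200) = 102000 − 30200 = 71800 t/yr.

72000 t/yr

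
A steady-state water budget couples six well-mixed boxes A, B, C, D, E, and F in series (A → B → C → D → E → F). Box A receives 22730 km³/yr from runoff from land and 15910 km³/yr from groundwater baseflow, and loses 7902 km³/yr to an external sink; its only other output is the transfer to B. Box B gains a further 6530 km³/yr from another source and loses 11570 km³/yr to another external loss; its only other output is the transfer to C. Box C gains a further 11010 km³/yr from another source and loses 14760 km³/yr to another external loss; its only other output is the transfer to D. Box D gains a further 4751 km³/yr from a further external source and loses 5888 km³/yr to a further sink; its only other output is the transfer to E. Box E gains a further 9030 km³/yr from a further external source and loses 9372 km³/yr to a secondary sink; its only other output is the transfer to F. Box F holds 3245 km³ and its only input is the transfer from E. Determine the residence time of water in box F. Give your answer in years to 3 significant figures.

Box A: F(A→B) = (22730 + 15910) − 7902 = 30738 km³/yr.
Box B: F(B→C) = (30738 + 6530) − 11570 = 25698 km³/yr.
Box C: F(C→D) = (25698 + 11010) − 14760 = 21948 km³/yr.
Box D: F(D→E) = (21948 + 4751) − 5888 = 20811 km³/yr.
Box E: F(E→F) = (20811 + 9030) − 9372 = 20469 km³/yr.
Box F throughput = its input = 20469 km³/yr; τ = 3245 / 20469 = 0.1585 yr.

0.159 yr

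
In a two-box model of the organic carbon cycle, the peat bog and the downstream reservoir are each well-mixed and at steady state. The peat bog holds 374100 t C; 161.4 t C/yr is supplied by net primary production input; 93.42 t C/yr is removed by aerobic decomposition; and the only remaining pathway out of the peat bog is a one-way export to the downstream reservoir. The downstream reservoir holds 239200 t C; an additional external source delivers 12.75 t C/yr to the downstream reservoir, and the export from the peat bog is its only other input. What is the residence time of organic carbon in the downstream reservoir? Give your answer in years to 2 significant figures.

3000 yr

Balance the peat bog: ΣF_in = 161.40 t C/yr.
Export to the downstream reservoir = ΣF_in − (93.42) = 67.980 t C/yr.
Total input to the downstream reservoir = 67.980 + 12.75 = 80.730 t C/yr; at steady state this equals its total output.
τ = M / F = 239200 / 80.730 = 2963 yr.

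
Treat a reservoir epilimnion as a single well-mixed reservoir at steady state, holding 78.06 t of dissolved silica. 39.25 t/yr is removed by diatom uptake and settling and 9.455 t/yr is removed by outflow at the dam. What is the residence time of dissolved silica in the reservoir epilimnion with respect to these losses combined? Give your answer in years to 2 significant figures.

Total removal = 39.25 + 9.455 = 48.705 t/yr.
τ = M / ΣF_out = 78.06 / 48.705 = 1.603 yr.

1.6 yr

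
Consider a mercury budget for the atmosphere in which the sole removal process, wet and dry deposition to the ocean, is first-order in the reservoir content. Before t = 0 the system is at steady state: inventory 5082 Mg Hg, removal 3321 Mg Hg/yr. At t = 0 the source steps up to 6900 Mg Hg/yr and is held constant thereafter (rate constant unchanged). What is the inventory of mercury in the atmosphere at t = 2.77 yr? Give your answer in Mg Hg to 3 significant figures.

τ = M₀/F₀ = 5082/3321 = 1.530 yr; rate constant k = 1/τ.
New steady state M_∞ = F₁/k = F₁·τ = 6900 × 1.530 = 10559 Mg Hg.
M(t) = M_∞ + (M₀ − M_∞)·e^(−t/τ); t/τ = 2.77/1.530 = 1.810, so e^(−t/τ) = 0.1636.
M(t) = 10559 − 5477 × 0.1636 = 9662.6 Mg Hg.

9660 Mg Hg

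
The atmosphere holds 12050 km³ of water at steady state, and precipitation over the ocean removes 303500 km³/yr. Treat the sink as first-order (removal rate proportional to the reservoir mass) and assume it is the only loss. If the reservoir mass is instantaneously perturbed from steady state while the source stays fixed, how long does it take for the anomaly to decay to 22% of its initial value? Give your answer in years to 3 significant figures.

For a linear reservoir the anomaly decays as exp(−t/τ) with τ = M/F = 12050/303500 = 0.03970 yr.
exp(−t/τ) = 0.22 ⇒ t = −τ ln(0.22) = 0.03970 × 1.514 = 0.06012 yr.

0.0601 yr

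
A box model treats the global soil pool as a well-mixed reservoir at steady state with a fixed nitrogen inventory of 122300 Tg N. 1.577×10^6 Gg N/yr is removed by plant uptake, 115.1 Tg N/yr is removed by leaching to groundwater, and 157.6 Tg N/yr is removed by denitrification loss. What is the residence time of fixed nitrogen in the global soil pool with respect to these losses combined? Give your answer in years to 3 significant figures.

Convert the plant uptake flux: 1.577×10^6 Gg N/yr = 1577 Tg N/yr.
Total removal = 1577 + 115.1 + 157.6 = 1849.7 Tg N/yr.
τ = M / ΣF_out = 122300 / 1849.7 = 66.12 yr.

66.1 yr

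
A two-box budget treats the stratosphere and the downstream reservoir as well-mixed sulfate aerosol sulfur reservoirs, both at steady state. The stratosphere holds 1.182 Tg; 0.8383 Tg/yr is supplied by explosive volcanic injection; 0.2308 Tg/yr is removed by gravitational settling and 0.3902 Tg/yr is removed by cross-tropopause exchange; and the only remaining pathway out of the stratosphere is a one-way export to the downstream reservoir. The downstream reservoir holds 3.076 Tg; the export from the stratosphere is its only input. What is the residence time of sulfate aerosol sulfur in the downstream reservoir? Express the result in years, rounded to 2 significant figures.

Balance the stratosphere: ΣF_in = 0.83830 Tg/yr.
Export to the downstream reservoir = ΣF_in − (0.2308 + 0.3902) = 0.21730 Tg/yr.
At steady state the output of the downstream reservoir equals its input, 0.21730 Tg/yr.
τ = M / F = 3.076 / 0.21730 = 14.16 yr.

14 yr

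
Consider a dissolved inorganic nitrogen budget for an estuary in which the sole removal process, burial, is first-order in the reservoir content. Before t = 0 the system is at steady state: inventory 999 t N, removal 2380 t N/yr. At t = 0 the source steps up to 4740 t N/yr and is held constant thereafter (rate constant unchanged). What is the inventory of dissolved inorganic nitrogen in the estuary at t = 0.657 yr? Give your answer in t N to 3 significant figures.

1780 t N

τ = M₀/F₀ = 999/2380 = 0.4197 yr; rate constant k = 1/τ.
New steady state M_∞ = F₁/k = F₁·τ = 4740 × 0.4197 = 1989.6 t N.
M(t) = M_∞ + (M₀ − M_∞)·e^(−t/τ); t/τ = 0.657/0.4197 = 1.565, so e^(−t/τ) = 0.2090.
M(t) = 1989.6 − 990.6 × 0.2090 = 1782.5 t N.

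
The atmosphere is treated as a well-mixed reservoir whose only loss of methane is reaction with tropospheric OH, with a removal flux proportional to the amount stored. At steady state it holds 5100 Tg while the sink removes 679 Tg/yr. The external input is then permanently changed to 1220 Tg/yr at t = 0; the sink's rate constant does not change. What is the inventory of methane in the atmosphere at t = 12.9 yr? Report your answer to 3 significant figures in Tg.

τ = M₀/F₀ = 5100/679 = 7.511 yr; rate constant k = 1/τ.
New steady state M_∞ = F₁/k = F₁·τ = 1220 × 7.511 = 9163.5 Tg.
M(t) = M_∞ + (M₀ − M_∞)·e^(−t/τ); t/τ = 12.9/7.511 = 1.717, so e^(−t/τ) = 0.1795.
M(t) = 9163.5 − 4063 × 0.1795 = 8434.0 Tg.

8430 Tg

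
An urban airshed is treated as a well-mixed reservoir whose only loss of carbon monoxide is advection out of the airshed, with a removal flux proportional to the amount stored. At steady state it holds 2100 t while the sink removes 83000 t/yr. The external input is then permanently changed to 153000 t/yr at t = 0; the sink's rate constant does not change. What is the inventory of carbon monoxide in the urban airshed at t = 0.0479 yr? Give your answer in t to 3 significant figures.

Residence time τ = M₀/F₀ = 0.02530 yr. The eventual steady state is M_∞ = M₀·(F₁/F₀) = 2100 × 153000/83000 = 3871.1 t.
The anomaly ΔM(t) = M(t) − M_∞ decays as ΔM₀·e^(−t/τ) with ΔM₀ = 2100 − 3871.1 = −1771 t.
At t = 0.0479 yr, e^(−t/τ) = e^(−1.893) = 0.1506, so ΔM = −266.7 t and M = 3871.1 − 266.7 = 3604.4 t.

3600 t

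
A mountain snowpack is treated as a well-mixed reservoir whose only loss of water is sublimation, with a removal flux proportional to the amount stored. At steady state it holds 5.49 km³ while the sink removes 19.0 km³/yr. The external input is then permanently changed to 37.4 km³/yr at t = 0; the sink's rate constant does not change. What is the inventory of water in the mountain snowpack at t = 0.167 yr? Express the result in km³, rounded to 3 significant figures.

7.82 km³

The sink rate constant is k = F₀/M₀ = 19.0/5.49 = 3.461 yr⁻¹.
Solving dM/dt = F₁ − kM with M(0) = M₀ gives M(t) = F₁/k + (M₀ − F₁/k)·e^(−kt).
F₁/k = 37.4/3.461 = 10.807 km³; kt = 3.461 × 0.167 = 0.5780, e^(−kt) = 0.5610.
M(0.167) = 10.807 + (5.49 − 10.807) × 0.5610 = 10.807 − 2.983 = 7.8238 km³.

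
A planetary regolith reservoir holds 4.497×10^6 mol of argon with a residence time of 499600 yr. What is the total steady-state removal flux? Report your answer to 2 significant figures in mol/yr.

9.0 mol/yr

F = M / τ = 4.497×10^6 / 499600 = 9.001 mol/yr.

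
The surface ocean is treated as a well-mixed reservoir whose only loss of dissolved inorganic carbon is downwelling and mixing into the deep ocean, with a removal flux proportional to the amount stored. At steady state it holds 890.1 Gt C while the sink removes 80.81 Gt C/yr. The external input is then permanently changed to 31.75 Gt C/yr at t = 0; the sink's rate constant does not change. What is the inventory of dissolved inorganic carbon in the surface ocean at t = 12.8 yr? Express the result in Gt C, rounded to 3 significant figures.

τ = M₀/F₀ = 890.1/80.81 = 11.01 yr; rate constant k = 1/τ.
New steady state M_∞ = F₁/k = F₁·τ = 31.75 × 11.01 = 349.72 Gt C.
M(t) = M_∞ + (M₀ − M_∞)·e^(−t/τ); t/τ = 12.8/11.01 = 1.162, so e^(−t/τ) = 0.3128.
M(t) = 349.72 + 540.4 × 0.3128 = 518.77 Gt C.

519 Gt C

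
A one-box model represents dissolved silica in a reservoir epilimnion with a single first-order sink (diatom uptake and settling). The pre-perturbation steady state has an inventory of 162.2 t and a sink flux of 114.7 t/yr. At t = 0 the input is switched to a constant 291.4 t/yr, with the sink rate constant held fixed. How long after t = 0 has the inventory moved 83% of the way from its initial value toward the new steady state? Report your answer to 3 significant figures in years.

τ = M₀/F₀ = 162.2/114.7 = 1.414 yr.
The remaining gap fraction is e^(−t/τ); 83% covered ⇒ e^(−t/τ) = 0.170.
t = −τ ln(0.170) = 1.414 × 1.772 = 2.506 yr.

2.51 yr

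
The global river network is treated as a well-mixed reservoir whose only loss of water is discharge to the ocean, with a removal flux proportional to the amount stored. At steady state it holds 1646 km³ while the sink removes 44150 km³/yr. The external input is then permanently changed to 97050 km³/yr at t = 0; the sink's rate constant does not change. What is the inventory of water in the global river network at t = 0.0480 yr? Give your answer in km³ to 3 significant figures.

3070 km³

The sink rate constant is k = F₀/M₀ = 44150/1646 = 26.82 yr⁻¹.
Solving dM/dt = F₁ − kM with M(0) = M₀ gives M(t) = F₁/k + (M₀ − F₁/k)·e^(−kt).
F₁/k = 97050/26.82 = 3618.2 km³; kt = 26.82 × 0.0480 = 1.287, e^(−kt) = 0.2760.
M(0.0480) = 3618.2 + (1646 − 3618.2) × 0.2760 = 3618.2 − 544.3 = 3074.0 km³.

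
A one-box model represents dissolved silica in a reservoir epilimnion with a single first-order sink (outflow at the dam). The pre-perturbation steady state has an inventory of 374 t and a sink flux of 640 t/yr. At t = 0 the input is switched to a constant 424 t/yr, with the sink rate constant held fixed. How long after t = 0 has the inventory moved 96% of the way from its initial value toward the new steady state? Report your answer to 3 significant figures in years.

τ = M₀/F₀ = 374/640 = 0.5844 yr.
The remaining gap fraction is e^(−t/τ); 96% covered ⇒ e^(−t/τ) = 0.0400.
t = −τ ln(0.0400) = 0.5844 × 3.219 = 1.881 yr.

1.88 yr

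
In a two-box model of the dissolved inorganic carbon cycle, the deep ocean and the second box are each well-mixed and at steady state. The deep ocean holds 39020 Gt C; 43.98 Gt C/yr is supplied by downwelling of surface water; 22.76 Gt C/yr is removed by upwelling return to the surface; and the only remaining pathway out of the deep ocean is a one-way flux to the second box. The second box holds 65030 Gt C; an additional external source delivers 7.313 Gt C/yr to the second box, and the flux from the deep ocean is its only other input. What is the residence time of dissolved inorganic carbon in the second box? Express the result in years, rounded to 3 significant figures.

2280 yr

Balance the deep ocean: ΣF_in = 43.980 Gt C/yr.
Flux to the second box = ΣF_in − (22.76) = 21.220 Gt C/yr.
Total input to the second box = 21.220 + 7.313 = 28.533 Gt C/yr; at steady state this equals its total output.
τ = M / F = 65030 / 28.533 = 2279 yr.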